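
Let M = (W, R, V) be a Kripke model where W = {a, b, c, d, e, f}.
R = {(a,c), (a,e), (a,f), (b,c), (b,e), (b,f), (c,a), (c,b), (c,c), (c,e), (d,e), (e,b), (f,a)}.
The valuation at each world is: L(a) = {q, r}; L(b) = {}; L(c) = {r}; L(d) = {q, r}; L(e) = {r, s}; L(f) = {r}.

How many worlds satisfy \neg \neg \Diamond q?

2

Let φ = \neg \neg \Diamond q. Evaluate φ at each world:
  a (successors {c, e, f}): φ is false.
  b (successors {c, e, f}): φ is false.
  c (successors {a, b, c, e}): φ is true.
  d (successors {e}): φ is false.
  e (successors {b}): φ is false.
  f (successors {a}): φ is true.
For instance, at e:
  At e: \neg \Diamond q is true, so \neg \neg \Diamond q is false.
    At e: \Diamond q is false, so \neg \Diamond q is true.
      At e: \Diamond q requires q at some successor in {b}.
        At b: q is false.
      So \Diamond q is false at e.
Satisfying worlds: {c, f}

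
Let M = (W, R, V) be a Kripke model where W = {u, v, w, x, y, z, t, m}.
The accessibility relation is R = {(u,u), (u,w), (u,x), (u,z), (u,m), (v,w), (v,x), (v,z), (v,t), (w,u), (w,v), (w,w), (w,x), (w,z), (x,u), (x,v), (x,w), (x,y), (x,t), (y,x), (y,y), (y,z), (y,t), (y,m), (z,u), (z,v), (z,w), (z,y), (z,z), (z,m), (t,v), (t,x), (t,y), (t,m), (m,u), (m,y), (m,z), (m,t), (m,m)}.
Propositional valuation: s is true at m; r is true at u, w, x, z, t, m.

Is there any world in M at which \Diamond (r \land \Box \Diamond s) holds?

Yes

Let φ = \Diamond (r \land \Box \Diamond s). Evaluate φ at each world:
  u (successors {u, w, x, z, m}): φ is true.
  v (successors {w, x, z, t}): φ is false.
  w (successors {u, v, w, x, z}): φ is false.
  x (successors {u, v, w, y, t}): φ is false.
  y (successors {x, y, z, t, m}): φ is true.
  z (successors {u, v, w, y, z, m}): φ is true.
  t (successors {v, x, y, m}): φ is true.
  m (successors {u, y, z, t, m}): φ is true.
Detail at u (witness):
  At u: \Diamond (r \land \Box \Diamond s) requires r \land \Box \Diamond s at some successor in {u, w, x, z, m}.
    r \land \Box \Diamond s holds at m, so \Diamond (r \land \Box \Diamond s) is true at u.
      At m: r is true, \Box \Diamond s is true, so r \land \Box \Diamond s is true.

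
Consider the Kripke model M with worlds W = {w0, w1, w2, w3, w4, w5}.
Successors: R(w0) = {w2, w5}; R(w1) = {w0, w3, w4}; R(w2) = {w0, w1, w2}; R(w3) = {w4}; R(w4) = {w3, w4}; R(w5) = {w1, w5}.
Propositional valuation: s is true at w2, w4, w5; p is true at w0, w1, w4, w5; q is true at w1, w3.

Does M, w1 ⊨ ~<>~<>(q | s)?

Yes

At w1: <>~<>(q | s) is false, so ~<>~<>(q | s) is true.
  At w1: <>~<>(q | s) requires ~<>(q | s) at some successor in {w0, w3, w4}.
    At w0: ~<>(q | s) is false.
    At w3: ~<>(q | s) is false.
    At w4: ~<>(q | s) is false.
  So <>~<>(q | s) is false at w1.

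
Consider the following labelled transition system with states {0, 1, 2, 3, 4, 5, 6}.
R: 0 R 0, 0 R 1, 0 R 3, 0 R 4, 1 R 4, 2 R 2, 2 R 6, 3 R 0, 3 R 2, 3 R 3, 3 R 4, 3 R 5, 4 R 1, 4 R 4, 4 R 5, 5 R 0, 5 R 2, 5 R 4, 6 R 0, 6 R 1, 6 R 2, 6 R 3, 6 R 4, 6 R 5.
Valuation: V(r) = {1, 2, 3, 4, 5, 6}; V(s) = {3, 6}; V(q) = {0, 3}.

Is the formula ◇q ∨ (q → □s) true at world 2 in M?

Yes

At 2: ◇q is false, q → □s is true, so ◇q ∨ (q → □s) is true.
  At 2: ◇q requires q at some successor in {2, 6}.
    At 2: q is false.
    At 6: q is false.
  So ◇q is false at 2.
  At 2: q is false, □s is false, so q → □s is true.
    At 2: □s requires s at every successor {2, 6}.
      s fails at 2, so □s is false at 2.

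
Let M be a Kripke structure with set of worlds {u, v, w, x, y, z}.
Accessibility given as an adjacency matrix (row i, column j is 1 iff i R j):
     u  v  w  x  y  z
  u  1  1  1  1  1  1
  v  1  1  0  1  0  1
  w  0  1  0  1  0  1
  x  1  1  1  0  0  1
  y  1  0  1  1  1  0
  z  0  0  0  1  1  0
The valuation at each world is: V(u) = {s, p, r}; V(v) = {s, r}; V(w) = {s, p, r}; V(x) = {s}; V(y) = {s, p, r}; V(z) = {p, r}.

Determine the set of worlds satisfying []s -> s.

Let φ = []s -> s. Evaluate φ at each world:
  u (successors {u, v, w, x, y, z}): φ is true.
  v (successors {u, v, x, z}): φ is true.
  w (successors {v, x, z}): φ is true.
  x (successors {u, v, w, z}): φ is true.
  y (successors {u, w, x, y}): φ is true.
  z (successors {x, y}): φ is false.
For instance, at y:
  At y: []s is true, s is true, so []s -> s is true.
    At y: []s requires s at every successor {u, w, x, y}.
      At u: s is true.
      At w: s is true.
      At x: s is true.
      At y: s is true.
    So []s is true at y.
Satisfying worlds: {u, v, w, x, y}

u, v, w, x, y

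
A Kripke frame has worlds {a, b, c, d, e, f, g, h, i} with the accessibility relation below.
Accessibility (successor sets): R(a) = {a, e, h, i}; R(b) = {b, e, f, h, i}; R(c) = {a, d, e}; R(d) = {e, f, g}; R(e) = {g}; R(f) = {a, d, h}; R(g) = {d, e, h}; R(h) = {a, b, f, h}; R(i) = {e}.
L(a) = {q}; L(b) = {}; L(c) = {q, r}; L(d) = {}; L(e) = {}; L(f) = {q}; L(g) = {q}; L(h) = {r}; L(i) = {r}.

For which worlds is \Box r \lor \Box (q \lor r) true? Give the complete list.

e

Let φ = \Box r \lor \Box (q \lor r). Evaluate φ at each world:
  a (successors {a, e, h, i}): φ is false.
  b (successors {b, e, f, h, i}): φ is false.
  c (successors {a, d, e}): φ is false.
  d (successors {e, f, g}): φ is false.
  e (successors {g}): φ is true.
  f (successors {a, d, h}): φ is false.
  g (successors {d, e, h}): φ is false.
  h (successors {a, b, f, h}): φ is false.
  i (successors {e}): φ is false.
For instance, at i:
  At i: \Box r is false, \Box (q \lor r) is false, so \Box r \lor \Box (q \lor r) is false.
    At i: \Box r requires r at every successor {e}.
      r fails at e, so \Box r is false at i.
    At i: \Box (q \lor r) requires q \lor r at every successor {e}.
      q \lor r fails at e, so \Box (q \lor r) is false at i.
Satisfying worlds: {e}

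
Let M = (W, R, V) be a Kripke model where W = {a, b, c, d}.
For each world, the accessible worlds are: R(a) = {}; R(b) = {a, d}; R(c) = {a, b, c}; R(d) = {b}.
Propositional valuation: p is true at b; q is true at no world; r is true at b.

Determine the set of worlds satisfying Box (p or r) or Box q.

a, d

Recall that Box ψ holds at a world iff ψ holds at every accessible world, and Dia ψ holds iff ψ holds at some accessible world.
Let φ = Box (p or r) or Box q. Evaluate φ at each world:
  a (successors ∅): φ is true.
  b (successors {a, d}): φ is false.
  c (successors {a, b, c}): φ is false.
  d (successors {b}): φ is true.
For instance, at d:
  At d: Box (p or r) is true, Box q is false, so Box (p or r) or Box q is true.
    At d: Box (p or r) requires p or r at every successor {b}.
      At b: p or r is true.
    So Box (p or r) is true at d.
    At d: Box q requires q at every successor {b}.
      q fails at b, so Box q is false at d.
Satisfying worlds: {a, d}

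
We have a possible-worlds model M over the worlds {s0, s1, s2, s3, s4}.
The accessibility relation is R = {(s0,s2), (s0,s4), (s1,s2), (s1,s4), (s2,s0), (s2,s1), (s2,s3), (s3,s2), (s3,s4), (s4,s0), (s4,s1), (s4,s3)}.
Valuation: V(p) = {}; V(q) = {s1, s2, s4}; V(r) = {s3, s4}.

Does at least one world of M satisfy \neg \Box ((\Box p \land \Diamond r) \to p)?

No

Let φ = \neg \Box ((\Box p \land \Diamond r) \to p). Evaluate φ at each world:
  s0 (successors {s2, s4}): φ is false.
  s1 (successors {s2, s4}): φ is false.
  s2 (successors {s0, s1, s3}): φ is false.
  s3 (successors {s2, s4}): φ is false.
  s4 (successors {s0, s1, s3}): φ is false.
For instance, at s1:
  At s1: \Box ((\Box p \land \Diamond r) \to p) is true, so \neg \Box ((\Box p \land \Diamond r) \to p) is false.
    At s1: \Box ((\Box p \land \Diamond r) \to p) requires (\Box p \land \Diamond r) \to p at every successor {s2, s4}.
      At s2: (\Box p \land \Diamond r) \to p is true.
      At s4: (\Box p \land \Diamond r) \to p is true.
    So \Box ((\Box p \land \Diamond r) \to p) is true at s1.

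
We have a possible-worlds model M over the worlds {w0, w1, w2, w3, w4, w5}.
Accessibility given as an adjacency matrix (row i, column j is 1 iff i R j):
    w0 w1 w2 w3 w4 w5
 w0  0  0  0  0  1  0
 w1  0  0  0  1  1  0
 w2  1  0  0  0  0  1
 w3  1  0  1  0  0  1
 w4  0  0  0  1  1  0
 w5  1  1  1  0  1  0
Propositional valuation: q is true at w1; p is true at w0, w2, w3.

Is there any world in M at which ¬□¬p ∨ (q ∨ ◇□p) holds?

Let φ = ¬□¬p ∨ (q ∨ ◇□p). Evaluate φ at each world:
  w0 (successors {w4}): φ is false.
  w1 (successors {w3, w4}): φ is true.
  w2 (successors {w0, w5}): φ is true.
  w3 (successors {w0, w2, w5}): φ is true.
  w4 (successors {w3, w4}): φ is true.
  w5 (successors {w0, w1, w2, w4}): φ is true.
Detail at w1 (witness):
  At w1: ¬□¬p is true, q ∨ ◇□p is true, so ¬□¬p ∨ (q ∨ ◇□p) is true.
    At w1: □¬p is false, so ¬□¬p is true.
      At w1: □¬p requires ¬p at every successor {w3, w4}.
        ¬p fails at w3, so □¬p is false at w1.
    At w1: q is true, ◇□p is false, so q ∨ ◇□p is true.
      At w1: ◇□p requires □p at some successor in {w3, w4}.
        At w3: □p is false.
        At w4: □p is false.
      So ◇□p is false at w1.

Yes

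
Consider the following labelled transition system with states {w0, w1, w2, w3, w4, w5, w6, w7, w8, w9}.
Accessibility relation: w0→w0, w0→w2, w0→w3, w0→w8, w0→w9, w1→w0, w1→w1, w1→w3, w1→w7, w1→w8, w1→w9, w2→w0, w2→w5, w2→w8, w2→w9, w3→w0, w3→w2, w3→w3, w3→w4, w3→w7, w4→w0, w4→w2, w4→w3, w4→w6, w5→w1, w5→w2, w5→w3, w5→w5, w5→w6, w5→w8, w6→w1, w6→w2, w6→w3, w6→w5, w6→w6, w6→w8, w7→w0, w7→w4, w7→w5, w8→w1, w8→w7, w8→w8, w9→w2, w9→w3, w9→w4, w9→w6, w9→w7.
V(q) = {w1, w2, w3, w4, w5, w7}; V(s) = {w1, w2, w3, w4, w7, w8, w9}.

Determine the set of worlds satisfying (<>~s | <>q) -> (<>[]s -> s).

w1, w2, w3, w4, w7, w8, w9

Let φ = (<>~s | <>q) -> (<>[]s -> s). Evaluate φ at each world:
  w0 (successors {w0, w2, w3, w8, w9}): φ is false.
  w1 (successors {w0, w1, w3, w7, w8, w9}): φ is true.
  w2 (successors {w0, w5, w8, w9}): φ is true.
  w3 (successors {w0, w2, w3, w4, w7}): φ is true.
  w4 (successors {w0, w2, w3, w6}): φ is true.
  w5 (successors {w1, w2, w3, w5, w6, w8}): φ is false.
  w6 (successors {w1, w2, w3, w5, w6, w8}): φ is false.
  w7 (successors {w0, w4, w5}): φ is true.
  w8 (successors {w1, w7, w8}): φ is true.
  w9 (successors {w2, w3, w4, w6, w7}): φ is true.
For instance, at w6:
  At w6: <>~s | <>q is true, <>[]s -> s is false, so (<>~s | <>q) -> (<>[]s -> s) is false.
    At w6: <>~s is true, <>q is true, so <>~s | <>q is true.
      At w6: <>~s requires ~s at some successor in {w1, w2, w3, w5, w6, w8}.
        ~s holds at w5, so <>~s is true at w6.
      At w6: <>q requires q at some successor in {w1, w2, w3, w5, w6, w8}.
        q holds at w1, so <>q is true at w6.
    At w6: <>[]s is true, s is false, so <>[]s -> s is false.
      At w6: <>[]s requires []s at some successor in {w1, w2, w3, w5, w6, w8}.
        []s holds at w8, so <>[]s is true at w6.
Satisfying worlds: {w1, w2, w3, w4, w7, w8, w9}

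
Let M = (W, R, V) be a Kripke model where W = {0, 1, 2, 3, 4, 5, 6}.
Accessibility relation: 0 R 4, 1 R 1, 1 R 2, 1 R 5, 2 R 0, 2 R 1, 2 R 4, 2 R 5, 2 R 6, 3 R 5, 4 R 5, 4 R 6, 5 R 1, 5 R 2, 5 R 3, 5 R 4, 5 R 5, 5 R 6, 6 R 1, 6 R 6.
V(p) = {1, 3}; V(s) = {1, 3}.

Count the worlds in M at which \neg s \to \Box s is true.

2

Let φ = \neg s \to \Box s. Evaluate φ at each world:
  0 (successors {4}): φ is false.
  1 (successors {1, 2, 5}): φ is true.
  2 (successors {0, 1, 4, 5, 6}): φ is false.
  3 (successors {5}): φ is true.
  4 (successors {5, 6}): φ is false.
  5 (successors {1, 2, 3, 4, 5, 6}): φ is false.
  6 (successors {1, 6}): φ is false.
For instance, at 3:
  At 3: \neg s is false, \Box s is false, so \neg s \to \Box s is true.
    At 3: \Box s requires s at every successor {5}.
      s fails at 5, so \Box s is false at 3.
Satisfying worlds: {1, 3}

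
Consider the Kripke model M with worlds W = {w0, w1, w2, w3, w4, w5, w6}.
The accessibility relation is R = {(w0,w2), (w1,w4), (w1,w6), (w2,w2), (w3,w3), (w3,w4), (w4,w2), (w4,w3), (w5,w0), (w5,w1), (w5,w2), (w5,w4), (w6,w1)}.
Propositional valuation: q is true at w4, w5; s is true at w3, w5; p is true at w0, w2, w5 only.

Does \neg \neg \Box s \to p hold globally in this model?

Yes

Let φ = \neg \neg \Box s \to p. Evaluate φ at each world:
  w0 (successors {w2}): φ is true.
  w1 (successors {w4, w6}): φ is true.
  w2 (successors {w2}): φ is true.
  w3 (successors {w3, w4}): φ is true.
  w4 (successors {w2, w3}): φ is true.
  w5 (successors {w0, w1, w2, w4}): φ is true.
  w6 (successors {w1}): φ is true.
For instance, at w0:
  At w0: \neg \neg \Box s is false, p is true, so \neg \neg \Box s \to p is true.
    At w0: \neg \Box s is true, so \neg \neg \Box s is false.
      At w0: \Box s is false, so \neg \Box s is true.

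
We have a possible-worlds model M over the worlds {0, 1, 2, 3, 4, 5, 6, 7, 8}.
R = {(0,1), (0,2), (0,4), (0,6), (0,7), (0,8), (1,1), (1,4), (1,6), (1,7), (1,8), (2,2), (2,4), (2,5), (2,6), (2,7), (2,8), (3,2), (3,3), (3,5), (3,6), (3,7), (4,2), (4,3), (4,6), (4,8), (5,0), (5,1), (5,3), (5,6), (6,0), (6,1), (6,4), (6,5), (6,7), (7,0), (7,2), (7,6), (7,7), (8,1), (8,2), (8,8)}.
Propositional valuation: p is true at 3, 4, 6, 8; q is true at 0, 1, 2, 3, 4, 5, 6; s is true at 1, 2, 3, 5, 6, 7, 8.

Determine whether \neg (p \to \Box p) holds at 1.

No

At 1: p \to \Box p is true, so \neg (p \to \Box p) is false.
  At 1: p is false, \Box p is false, so p \to \Box p is true.
    At 1: \Box p requires p at every successor {1, 4, 6, 7, 8}.
      p fails at 1, so \Box p is false at 1.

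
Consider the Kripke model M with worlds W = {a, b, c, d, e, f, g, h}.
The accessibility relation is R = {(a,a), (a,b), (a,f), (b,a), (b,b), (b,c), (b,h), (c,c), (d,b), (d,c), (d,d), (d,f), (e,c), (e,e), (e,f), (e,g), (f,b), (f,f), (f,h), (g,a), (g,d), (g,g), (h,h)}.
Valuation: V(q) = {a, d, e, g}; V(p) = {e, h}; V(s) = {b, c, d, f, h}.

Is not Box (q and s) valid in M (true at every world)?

Yes

Recall that Box ψ holds at a world iff ψ holds at every accessible world, and Dia ψ holds iff ψ holds at some accessible world.
Let φ = not Box (q and s). Evaluate φ at each world:
  a (successors {a, b, f}): φ is true.
  b (successors {a, b, c, h}): φ is true.
  c (successors {c}): φ is true.
  d (successors {b, c, d, f}): φ is true.
  e (successors {c, e, f, g}): φ is true.
  f (successors {b, f, h}): φ is true.
  g (successors {a, d, g}): φ is true.
  h (successors {h}): φ is true.
For instance, at h:
  At h: Box (q and s) is false, so not Box (q and s) is true.
    At h: Box (q and s) requires q and s at every successor {h}.
      q and s fails at h, so Box (q and s) is false at h.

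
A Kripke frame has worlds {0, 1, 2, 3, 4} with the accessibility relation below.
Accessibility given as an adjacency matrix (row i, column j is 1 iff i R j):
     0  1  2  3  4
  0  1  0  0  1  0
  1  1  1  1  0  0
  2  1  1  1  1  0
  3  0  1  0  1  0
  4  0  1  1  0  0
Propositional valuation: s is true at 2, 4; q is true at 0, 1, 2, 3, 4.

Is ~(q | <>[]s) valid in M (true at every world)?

Let φ = ~(q | <>[]s). Evaluate φ at each world:
  0 (successors {0, 3}): φ is false.
  1 (successors {0, 1, 2}): φ is false.
  2 (successors {0, 1, 2, 3}): φ is false.
  3 (successors {1, 3}): φ is false.
  4 (successors {1, 2}): φ is false.
Detail at 0 (counterexample):
  At 0: q | <>[]s is true, so ~(q | <>[]s) is false.
    At 0: q is true, <>[]s is false, so q | <>[]s is true.
      At 0: <>[]s requires []s at some successor in {0, 3}.
        At 0: []s is false.
        At 3: []s is false.
      So <>[]s is false at 0.

No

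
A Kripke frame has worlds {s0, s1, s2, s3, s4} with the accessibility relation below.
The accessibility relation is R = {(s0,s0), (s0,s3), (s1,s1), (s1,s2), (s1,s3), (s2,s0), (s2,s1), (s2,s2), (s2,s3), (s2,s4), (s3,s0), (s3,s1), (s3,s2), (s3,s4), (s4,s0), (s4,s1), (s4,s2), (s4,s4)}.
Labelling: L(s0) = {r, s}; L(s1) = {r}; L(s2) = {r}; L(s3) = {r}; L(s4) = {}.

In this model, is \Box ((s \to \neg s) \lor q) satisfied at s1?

At s1: \Box ((s \to \neg s) \lor q) requires (s \to \neg s) \lor q at every successor {s1, s2, s3}.
  At s1: (s \to \neg s) \lor q is true.
  At s2: (s \to \neg s) \lor q is true.
  At s3: (s \to \neg s) \lor q is true.
So \Box ((s \to \neg s) \lor q) is true at s1.

Yes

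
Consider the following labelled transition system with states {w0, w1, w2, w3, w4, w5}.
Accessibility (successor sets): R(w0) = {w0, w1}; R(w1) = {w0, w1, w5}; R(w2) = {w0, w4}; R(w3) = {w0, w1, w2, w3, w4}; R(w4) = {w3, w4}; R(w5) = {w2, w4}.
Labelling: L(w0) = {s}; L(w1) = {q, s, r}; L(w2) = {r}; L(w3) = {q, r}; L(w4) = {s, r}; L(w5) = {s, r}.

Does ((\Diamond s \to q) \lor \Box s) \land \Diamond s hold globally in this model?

No

Let φ = ((\Diamond s \to q) \lor \Box s) \land \Diamond s. Evaluate φ at each world:
  w0 (successors {w0, w1}): φ is true.
  w1 (successors {w0, w1, w5}): φ is true.
  w2 (successors {w0, w4}): φ is true.
  w3 (successors {w0, w1, w2, w3, w4}): φ is true.
  w4 (successors {w3, w4}): φ is false.
  w5 (successors {w2, w4}): φ is false.
Detail at w4 (counterexample):
  At w4: (\Diamond s \to q) \lor \Box s is false, \Diamond s is true, so ((\Diamond s \to q) \lor \Box s) \land \Diamond s is false.
    At w4: \Diamond s \to q is false, \Box s is false, so (\Diamond s \to q) \lor \Box s is false.
      At w4: \Diamond s is true, q is false, so \Diamond s \to q is false.
      At w4: \Box s requires s at every successor {w3, w4}.
        s fails at w3, so \Box s is false at w4.
    At w4: \Diamond s requires s at some successor in {w3, w4}.
      s holds at w4, so \Diamond s is true at w4.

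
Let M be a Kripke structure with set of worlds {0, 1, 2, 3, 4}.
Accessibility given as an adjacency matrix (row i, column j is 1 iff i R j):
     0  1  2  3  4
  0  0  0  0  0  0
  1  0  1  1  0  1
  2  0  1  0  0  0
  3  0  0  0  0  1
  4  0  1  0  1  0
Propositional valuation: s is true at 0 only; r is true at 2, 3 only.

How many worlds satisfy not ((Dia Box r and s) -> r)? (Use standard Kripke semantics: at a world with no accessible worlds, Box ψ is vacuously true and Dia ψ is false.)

Let φ = not ((Dia Box r and s) -> r). Evaluate φ at each world:
  0 (successors ∅): φ is false.
  1 (successors {1, 2, 4}): φ is false.
  2 (successors {1}): φ is false.
  3 (successors {4}): φ is false.
  4 (successors {1, 3}): φ is false.
For instance, at 3:
  At 3: (Dia Box r and s) -> r is true, so not ((Dia Box r and s) -> r) is false.
    At 3: Dia Box r and s is false, r is true, so (Dia Box r and s) -> r is true.
      At 3: Dia Box r is false, s is false, so Dia Box r and s is false.
Satisfying worlds: none.

0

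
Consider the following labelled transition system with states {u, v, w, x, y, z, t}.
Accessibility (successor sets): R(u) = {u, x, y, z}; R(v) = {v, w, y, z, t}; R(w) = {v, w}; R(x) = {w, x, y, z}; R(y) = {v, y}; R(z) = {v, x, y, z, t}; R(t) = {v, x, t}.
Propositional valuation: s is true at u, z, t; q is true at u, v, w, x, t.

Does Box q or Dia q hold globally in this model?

Yes

Recall that Box ψ holds at a world iff ψ holds at every accessible world, and Dia ψ holds iff ψ holds at some accessible world.
Let φ = Box q or Dia q. Evaluate φ at each world:
  u (successors {u, x, y, z}): φ is true.
  v (successors {v, w, y, z, t}): φ is true.
  w (successors {v, w}): φ is true.
  x (successors {w, x, y, z}): φ is true.
  y (successors {v, y}): φ is true.
  z (successors {v, x, y, z, t}): φ is true.
  t (successors {v, x, t}): φ is true.
For instance, at t:
  At t: Box q is true, Dia q is true, so Box q or Dia q is true.
    At t: Box q requires q at every successor {v, x, t}.
      At v: q is true.
      At x: q is true.
      At t: q is true.
    So Box q is true at t.
    At t: Dia q requires q at some successor in {v, x, t}.
      q holds at v, so Dia q is true at t.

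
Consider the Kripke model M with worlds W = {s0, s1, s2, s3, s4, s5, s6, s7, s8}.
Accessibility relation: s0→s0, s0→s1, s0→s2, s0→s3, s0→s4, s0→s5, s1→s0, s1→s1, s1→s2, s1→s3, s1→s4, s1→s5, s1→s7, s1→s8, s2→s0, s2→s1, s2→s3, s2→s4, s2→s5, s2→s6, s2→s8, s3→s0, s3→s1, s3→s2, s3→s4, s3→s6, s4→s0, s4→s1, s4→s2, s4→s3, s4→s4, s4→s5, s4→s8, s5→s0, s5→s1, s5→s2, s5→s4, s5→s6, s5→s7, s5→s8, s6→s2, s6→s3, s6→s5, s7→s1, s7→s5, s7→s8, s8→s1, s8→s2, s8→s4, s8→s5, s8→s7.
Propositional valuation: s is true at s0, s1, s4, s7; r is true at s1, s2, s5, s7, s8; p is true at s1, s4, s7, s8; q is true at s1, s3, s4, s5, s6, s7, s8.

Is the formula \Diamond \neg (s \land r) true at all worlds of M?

Recall that \Diamond ψ holds at a world iff ψ holds at some accessible world.
Let φ = \Diamond \neg (s \land r). Evaluate φ at each world:
  s0 (successors {s0, s1, s2, s3, s4, s5}): φ is true.
  s1 (successors {s0, s1, s2, s3, s4, s5, s7, s8}): φ is true.
  s2 (successors {s0, s1, s3, s4, s5, s6, s8}): φ is true.
  s3 (successors {s0, s1, s2, s4, s6}): φ is true.
  s4 (successors {s0, s1, s2, s3, s4, s5, s8}): φ is true.
  s5 (successors {s0, s1, s2, s4, s6, s7, s8}): φ is true.
  s6 (successors {s2, s3, s5}): φ is true.
  s7 (successors {s1, s5, s8}): φ is true.
  s8 (successors {s1, s2, s4, s5, s7}): φ is true.
For instance, at s7:
  At s7: \Diamond \neg (s \land r) requires \neg (s \land r) at some successor in {s1, s5, s8}.
    \neg (s \land r) holds at s5, so \Diamond \neg (s \land r) is true at s7.

Yes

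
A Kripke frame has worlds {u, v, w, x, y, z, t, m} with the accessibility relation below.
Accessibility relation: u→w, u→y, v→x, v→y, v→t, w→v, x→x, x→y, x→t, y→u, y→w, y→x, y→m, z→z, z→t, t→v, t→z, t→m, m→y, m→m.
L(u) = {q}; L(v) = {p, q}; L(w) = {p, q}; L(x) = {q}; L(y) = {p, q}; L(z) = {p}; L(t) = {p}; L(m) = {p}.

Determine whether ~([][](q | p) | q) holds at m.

No

Recall that []ψ holds at a world iff ψ holds at every accessible world, and <>ψ holds iff ψ holds at some accessible world.
At m: [][](q | p) | q is true, so ~([][](q | p) | q) is false.
  At m: [][](q | p) is true, q is false, so [][](q | p) | q is true.
    At m: [][](q | p) requires [](q | p) at every successor {y, m}.
      At y: [](q | p) is true.
      At m: [](q | p) is true.
    So [][](q | p) is true at m.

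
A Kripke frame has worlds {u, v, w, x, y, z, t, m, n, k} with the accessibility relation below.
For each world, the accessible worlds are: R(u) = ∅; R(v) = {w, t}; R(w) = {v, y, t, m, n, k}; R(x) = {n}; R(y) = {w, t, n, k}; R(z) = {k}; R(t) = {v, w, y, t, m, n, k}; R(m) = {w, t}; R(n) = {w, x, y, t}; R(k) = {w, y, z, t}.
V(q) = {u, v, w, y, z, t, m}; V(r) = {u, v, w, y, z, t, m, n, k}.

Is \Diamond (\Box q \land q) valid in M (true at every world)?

Let φ = \Diamond (\Box q \land q). Evaluate φ at each world:
  u (successors ∅): φ is false.
  v (successors {w, t}): φ is false.
  w (successors {v, y, t, m, n, k}): φ is true.
  x (successors {n}): φ is false.
  y (successors {w, t, n, k}): φ is false.
  z (successors {k}): φ is false.
  t (successors {v, w, y, t, m, n, k}): φ is true.
  m (successors {w, t}): φ is false.
  n (successors {w, x, y, t}): φ is false.
  k (successors {w, y, z, t}): φ is false.
Detail at u (counterexample):
  At u: no accessible worlds, so \Diamond (\Box q \land q) is false.

No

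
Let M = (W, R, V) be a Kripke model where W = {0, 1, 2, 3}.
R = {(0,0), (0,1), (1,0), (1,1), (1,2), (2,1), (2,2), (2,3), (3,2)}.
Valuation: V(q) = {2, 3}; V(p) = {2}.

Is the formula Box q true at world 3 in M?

At 3: Box q requires q at every successor {2}.
  At 2: q is true.
So Box q is true at 3.

Yes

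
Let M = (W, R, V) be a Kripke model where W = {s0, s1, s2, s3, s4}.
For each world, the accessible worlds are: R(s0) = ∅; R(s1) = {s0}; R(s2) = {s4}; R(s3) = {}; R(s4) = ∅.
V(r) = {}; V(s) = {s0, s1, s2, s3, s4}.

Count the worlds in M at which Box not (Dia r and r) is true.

5

Let φ = Box not (Dia r and r). Evaluate φ at each world:
  s0 (successors ∅): φ is true.
  s1 (successors {s0}): φ is true.
  s2 (successors {s4}): φ is true.
  s3 (successors ∅): φ is true.
  s4 (successors ∅): φ is true.
For instance, at s2:
  At s2: Box not (Dia r and r) requires not (Dia r and r) at every successor {s4}.
      At s4: Dia r and r is false, so not (Dia r and r) is true.
  So Box not (Dia r and r) is true at s2.
Satisfying worlds: {s0, s1, s2, s3, s4}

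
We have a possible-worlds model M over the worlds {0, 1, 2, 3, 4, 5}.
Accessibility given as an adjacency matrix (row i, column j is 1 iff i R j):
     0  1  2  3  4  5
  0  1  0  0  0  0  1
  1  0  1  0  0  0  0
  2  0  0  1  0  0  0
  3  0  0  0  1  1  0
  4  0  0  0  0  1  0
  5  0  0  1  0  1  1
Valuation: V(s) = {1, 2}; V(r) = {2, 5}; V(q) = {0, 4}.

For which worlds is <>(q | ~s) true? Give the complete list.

Let φ = <>(q | ~s). Evaluate φ at each world:
  0 (successors {0, 5}): φ is true.
  1 (successors {1}): φ is false.
  2 (successors {2}): φ is false.
  3 (successors {3, 4}): φ is true.
  4 (successors {4}): φ is true.
  5 (successors {2, 4, 5}): φ is true.
For instance, at 3:
  At 3: <>(q | ~s) requires q | ~s at some successor in {3, 4}.
    q | ~s holds at 3, so <>(q | ~s) is true at 3.
Satisfying worlds: {0, 3, 4, 5}

0, 3, 4, 5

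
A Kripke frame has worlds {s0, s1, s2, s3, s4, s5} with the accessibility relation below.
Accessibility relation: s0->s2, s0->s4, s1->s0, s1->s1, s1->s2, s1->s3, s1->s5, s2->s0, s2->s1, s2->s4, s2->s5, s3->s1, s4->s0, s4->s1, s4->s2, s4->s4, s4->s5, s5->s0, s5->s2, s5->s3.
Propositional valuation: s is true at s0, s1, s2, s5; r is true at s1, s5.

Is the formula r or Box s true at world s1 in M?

At s1: r is true, Box s is false, so r or Box s is true.
  At s1: Box s requires s at every successor {s0, s1, s2, s3, s5}.
    s fails at s3, so Box s is false at s1.

Yes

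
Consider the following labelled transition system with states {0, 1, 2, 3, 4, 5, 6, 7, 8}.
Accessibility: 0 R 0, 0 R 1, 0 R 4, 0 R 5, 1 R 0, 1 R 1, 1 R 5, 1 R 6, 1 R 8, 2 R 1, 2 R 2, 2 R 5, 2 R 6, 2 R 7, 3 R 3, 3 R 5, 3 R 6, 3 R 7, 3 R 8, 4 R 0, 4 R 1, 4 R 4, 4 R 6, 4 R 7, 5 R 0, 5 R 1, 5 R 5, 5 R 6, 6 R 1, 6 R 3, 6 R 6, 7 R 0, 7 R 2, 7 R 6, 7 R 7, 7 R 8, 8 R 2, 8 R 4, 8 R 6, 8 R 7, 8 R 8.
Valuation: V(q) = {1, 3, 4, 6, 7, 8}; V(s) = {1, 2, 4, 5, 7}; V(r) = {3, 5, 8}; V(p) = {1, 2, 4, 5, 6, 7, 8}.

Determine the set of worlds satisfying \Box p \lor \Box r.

Let φ = \Box p \lor \Box r. Evaluate φ at each world:
  0 (successors {0, 1, 4, 5}): φ is false.
  1 (successors {0, 1, 5, 6, 8}): φ is false.
  2 (successors {1, 2, 5, 6, 7}): φ is true.
  3 (successors {3, 5, 6, 7, 8}): φ is false.
  4 (successors {0, 1, 4, 6, 7}): φ is false.
  5 (successors {0, 1, 5, 6}): φ is false.
  6 (successors {1, 3, 6}): φ is false.
  7 (successors {0, 2, 6, 7, 8}): φ is false.
  8 (successors {2, 4, 6, 7, 8}): φ is true.
For instance, at 8:
  At 8: \Box p is true, \Box r is false, so \Box p \lor \Box r is true.
    At 8: \Box p requires p at every successor {2, 4, 6, 7, 8}.
      At 2: p is true.
      At 4: p is true.
      At 6: p is true.
      At 7: p is true.
      At 8: p is true.
    So \Box p is true at 8.
    At 8: \Box r requires r at every successor {2, 4, 6, 7, 8}.
      r fails at 2, so \Box r is false at 8.
Satisfying worlds: {2, 8}

2, 8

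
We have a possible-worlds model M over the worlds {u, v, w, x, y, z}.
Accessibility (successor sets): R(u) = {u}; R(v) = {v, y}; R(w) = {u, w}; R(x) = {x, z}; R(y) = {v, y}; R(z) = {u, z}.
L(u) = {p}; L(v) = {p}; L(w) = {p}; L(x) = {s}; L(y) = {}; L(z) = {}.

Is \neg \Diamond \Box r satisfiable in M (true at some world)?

Yes

Let φ = \neg \Diamond \Box r. Evaluate φ at each world:
  u (successors {u}): φ is true.
  v (successors {v, y}): φ is true.
  w (successors {u, w}): φ is true.
  x (successors {x, z}): φ is true.
  y (successors {v, y}): φ is true.
  z (successors {u, z}): φ is true.
Detail at u (witness):
  At u: \Diamond \Box r is false, so \neg \Diamond \Box r is true.
    At u: \Diamond \Box r requires \Box r at some successor in {u}.
      At u: \Box r is false.
    So \Diamond \Box r is false at u.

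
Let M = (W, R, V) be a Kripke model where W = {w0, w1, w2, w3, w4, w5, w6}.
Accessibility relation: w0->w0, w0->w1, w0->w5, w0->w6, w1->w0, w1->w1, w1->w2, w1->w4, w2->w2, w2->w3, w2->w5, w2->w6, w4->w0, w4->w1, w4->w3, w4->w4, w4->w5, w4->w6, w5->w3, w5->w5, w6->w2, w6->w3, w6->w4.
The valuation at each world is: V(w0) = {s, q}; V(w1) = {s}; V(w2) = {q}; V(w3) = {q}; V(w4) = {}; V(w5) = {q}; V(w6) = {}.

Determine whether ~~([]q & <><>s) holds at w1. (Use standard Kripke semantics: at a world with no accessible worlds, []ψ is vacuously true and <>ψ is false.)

No

Recall that []ψ holds at a world iff ψ holds at every accessible world, and <>ψ holds iff ψ holds at some accessible world.
At w1: ~([]q & <><>s) is true, so ~~([]q & <><>s) is false.
  At w1: []q & <><>s is false, so ~([]q & <><>s) is true.
    At w1: []q is false, <><>s is true, so []q & <><>s is false.
      At w1: []q requires q at every successor {w0, w1, w2, w4}.
        q fails at w1, so []q is false at w1.
      At w1: <><>s requires <>s at some successor in {w0, w1, w2, w4}.
        <>s holds at w0, so <><>s is true at w1.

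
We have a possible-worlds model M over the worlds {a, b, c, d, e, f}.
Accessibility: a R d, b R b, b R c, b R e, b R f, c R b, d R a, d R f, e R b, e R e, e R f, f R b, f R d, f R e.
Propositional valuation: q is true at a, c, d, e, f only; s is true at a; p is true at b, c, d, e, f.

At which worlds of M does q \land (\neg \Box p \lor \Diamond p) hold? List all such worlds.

a, c, d, e, f

Let φ = q \land (\neg \Box p \lor \Diamond p). Evaluate φ at each world:
  a (successors {d}): φ is true.
  b (successors {b, c, e, f}): φ is false.
  c (successors {b}): φ is true.
  d (successors {a, f}): φ is true.
  e (successors {b, e, f}): φ is true.
  f (successors {b, d, e}): φ is true.
For instance, at b:
  At b: q is false, \neg \Box p \lor \Diamond p is true, so q \land (\neg \Box p \lor \Diamond p) is false.
    At b: \neg \Box p is false, \Diamond p is true, so \neg \Box p \lor \Diamond p is true.
      At b: \Box p is true, so \neg \Box p is false.
      At b: \Diamond p requires p at some successor in {b, c, e, f}.
        p holds at b, so \Diamond p is true at b.
Satisfying worlds: {a, c, d, e, f}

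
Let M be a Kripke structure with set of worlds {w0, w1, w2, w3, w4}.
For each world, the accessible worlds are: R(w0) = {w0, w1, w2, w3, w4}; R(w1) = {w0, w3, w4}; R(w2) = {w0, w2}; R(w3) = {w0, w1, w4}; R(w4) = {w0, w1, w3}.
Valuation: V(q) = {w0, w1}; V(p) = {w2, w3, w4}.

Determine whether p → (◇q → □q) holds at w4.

Recall that □ψ holds at a world iff ψ holds at every accessible world, and ◇ψ holds iff ψ holds at some accessible world.
At w4: p is true, ◇q → □q is false, so p → (◇q → □q) is false.
  At w4: ◇q is true, □q is false, so ◇q → □q is false.
    At w4: ◇q requires q at some successor in {w0, w1, w3}.
      q holds at w0, so ◇q is true at w4.
    At w4: □q requires q at every successor {w0, w1, w3}.
      q fails at w3, so □q is false at w4.

No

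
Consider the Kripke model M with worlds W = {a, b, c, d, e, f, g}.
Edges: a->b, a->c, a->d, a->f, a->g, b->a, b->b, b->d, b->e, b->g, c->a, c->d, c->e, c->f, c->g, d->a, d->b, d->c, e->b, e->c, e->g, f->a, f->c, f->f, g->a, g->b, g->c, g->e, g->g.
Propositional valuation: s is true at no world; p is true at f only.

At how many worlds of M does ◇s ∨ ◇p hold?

Let φ = ◇s ∨ ◇p. Evaluate φ at each world:
  a (successors {b, c, d, f, g}): φ is true.
  b (successors {a, b, d, e, g}): φ is false.
  c (successors {a, d, e, f, g}): φ is true.
  d (successors {a, b, c}): φ is false.
  e (successors {b, c, g}): φ is false.
  f (successors {a, c, f}): φ is true.
  g (successors {a, b, c, e, g}): φ is false.
For instance, at e:
  At e: ◇s is false, ◇p is false, so ◇s ∨ ◇p is false.
    At e: ◇s requires s at some successor in {b, c, g}.
      At b: s is false.
      At c: s is false.
      At g: s is false.
    So ◇s is false at e.
    At e: ◇p requires p at some successor in {b, c, g}.
      At b: p is false.
      At c: p is false.
      At g: p is false.
    So ◇p is false at e.
Satisfying worlds: {a, c, f}

3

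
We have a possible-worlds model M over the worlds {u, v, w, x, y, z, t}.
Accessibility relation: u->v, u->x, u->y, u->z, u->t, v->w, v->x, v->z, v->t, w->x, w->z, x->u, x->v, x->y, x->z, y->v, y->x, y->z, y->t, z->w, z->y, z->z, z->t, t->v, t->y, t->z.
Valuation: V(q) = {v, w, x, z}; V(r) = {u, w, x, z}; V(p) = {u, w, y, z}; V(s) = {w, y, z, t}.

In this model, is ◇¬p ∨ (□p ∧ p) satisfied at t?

Yes

At t: ◇¬p is true, □p ∧ p is false, so ◇¬p ∨ (□p ∧ p) is true.
  At t: ◇¬p requires ¬p at some successor in {v, y, z}.
    ¬p holds at v, so ◇¬p is true at t.
  At t: □p is false, p is false, so □p ∧ p is false.
    At t: □p requires p at every successor {v, y, z}.
      p fails at v, so □p is false at t.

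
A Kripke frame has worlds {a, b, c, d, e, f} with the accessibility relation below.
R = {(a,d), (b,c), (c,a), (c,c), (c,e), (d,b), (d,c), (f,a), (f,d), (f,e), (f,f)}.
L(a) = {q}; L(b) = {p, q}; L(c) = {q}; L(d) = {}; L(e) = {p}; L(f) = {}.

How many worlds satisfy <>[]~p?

3

Let φ = <>[]~p. Evaluate φ at each world:
  a (successors {d}): φ is false.
  b (successors {c}): φ is false.
  c (successors {a, c, e}): φ is true.
  d (successors {b, c}): φ is true.
  e (successors ∅): φ is false.
  f (successors {a, d, e, f}): φ is true.
For instance, at c:
  At c: <>[]~p requires []~p at some successor in {a, c, e}.
    []~p holds at a, so <>[]~p is true at c.
      At a: []~p requires ~p at every successor {d}.
        At d: ~p is true.
      So []~p is true at a.
Satisfying worlds: {c, d, f}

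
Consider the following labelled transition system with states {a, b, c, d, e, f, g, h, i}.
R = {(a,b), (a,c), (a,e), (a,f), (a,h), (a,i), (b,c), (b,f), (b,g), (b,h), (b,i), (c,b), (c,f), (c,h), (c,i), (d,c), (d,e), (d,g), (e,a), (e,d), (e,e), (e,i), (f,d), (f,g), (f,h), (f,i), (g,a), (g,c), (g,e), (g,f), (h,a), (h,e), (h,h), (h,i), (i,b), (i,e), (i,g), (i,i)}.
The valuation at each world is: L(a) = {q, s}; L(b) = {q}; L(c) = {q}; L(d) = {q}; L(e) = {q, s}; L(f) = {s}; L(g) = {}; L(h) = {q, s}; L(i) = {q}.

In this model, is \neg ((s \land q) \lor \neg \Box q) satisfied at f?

No

At f: (s \land q) \lor \neg \Box q is true, so \neg ((s \land q) \lor \neg \Box q) is false.
  At f: s \land q is false, \neg \Box q is true, so (s \land q) \lor \neg \Box q is true.
    At f: \Box q is false, so \neg \Box q is true.
      At f: \Box q requires q at every successor {d, g, h, i}.
        q fails at g, so \Box q is false at f.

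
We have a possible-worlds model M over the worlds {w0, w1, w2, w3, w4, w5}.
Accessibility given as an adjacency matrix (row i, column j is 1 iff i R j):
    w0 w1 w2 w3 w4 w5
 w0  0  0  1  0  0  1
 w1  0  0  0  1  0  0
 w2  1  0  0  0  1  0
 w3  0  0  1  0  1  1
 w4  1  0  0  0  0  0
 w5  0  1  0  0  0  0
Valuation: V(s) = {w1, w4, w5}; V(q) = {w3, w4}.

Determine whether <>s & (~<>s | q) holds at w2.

At w2: <>s is true, ~<>s | q is false, so <>s & (~<>s | q) is false.
  At w2: <>s requires s at some successor in {w0, w4}.
    s holds at w4, so <>s is true at w2.
  At w2: ~<>s is false, q is false, so ~<>s | q is false.
    At w2: <>s is true, so ~<>s is false.
      At w2: <>s requires s at some successor in {w0, w4}.
        s holds at w4, so <>s is true at w2.

No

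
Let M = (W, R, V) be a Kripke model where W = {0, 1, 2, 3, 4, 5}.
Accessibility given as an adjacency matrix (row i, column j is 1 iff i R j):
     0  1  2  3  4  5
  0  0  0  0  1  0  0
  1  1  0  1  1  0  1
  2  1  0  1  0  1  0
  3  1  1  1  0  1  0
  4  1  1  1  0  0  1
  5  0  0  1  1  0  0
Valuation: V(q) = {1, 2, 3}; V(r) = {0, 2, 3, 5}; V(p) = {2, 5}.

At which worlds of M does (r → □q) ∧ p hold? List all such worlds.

Recall that □ψ holds at a world iff ψ holds at every accessible world, and ◇ψ holds iff ψ holds at some accessible world.
Let φ = (r → □q) ∧ p. Evaluate φ at each world:
  0 (successors {3}): φ is false.
  1 (successors {0, 2, 3, 5}): φ is false.
  2 (successors {0, 2, 4}): φ is false.
  3 (successors {0, 1, 2, 4}): φ is false.
  4 (successors {0, 1, 2, 5}): φ is false.
  5 (successors {2, 3}): φ is true.
For instance, at 5:
  At 5: r → □q is true, p is true, so (r → □q) ∧ p is true.
    At 5: r is true, □q is true, so r → □q is true.
      At 5: □q requires q at every successor {2, 3}.
        At 2: q is true.
        At 3: q is true.
      So □q is true at 5.
Satisfying worlds: {5}

5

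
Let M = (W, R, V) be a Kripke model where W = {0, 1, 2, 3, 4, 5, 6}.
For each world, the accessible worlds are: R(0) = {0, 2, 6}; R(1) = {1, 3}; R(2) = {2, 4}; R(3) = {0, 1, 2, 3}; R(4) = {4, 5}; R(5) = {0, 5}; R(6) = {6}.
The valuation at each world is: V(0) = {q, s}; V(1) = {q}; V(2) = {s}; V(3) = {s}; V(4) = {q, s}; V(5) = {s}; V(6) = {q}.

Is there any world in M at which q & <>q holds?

Let φ = q & <>q. Evaluate φ at each world:
  0 (successors {0, 2, 6}): φ is true.
  1 (successors {1, 3}): φ is true.
  2 (successors {2, 4}): φ is false.
  3 (successors {0, 1, 2, 3}): φ is false.
  4 (successors {4, 5}): φ is true.
  5 (successors {0, 5}): φ is false.
  6 (successors {6}): φ is true.
Detail at 0 (witness):
  At 0: q is true, <>q is true, so q & <>q is true.
    At 0: <>q requires q at some successor in {0, 2, 6}.
      q holds at 0, so <>q is true at 0.

Yes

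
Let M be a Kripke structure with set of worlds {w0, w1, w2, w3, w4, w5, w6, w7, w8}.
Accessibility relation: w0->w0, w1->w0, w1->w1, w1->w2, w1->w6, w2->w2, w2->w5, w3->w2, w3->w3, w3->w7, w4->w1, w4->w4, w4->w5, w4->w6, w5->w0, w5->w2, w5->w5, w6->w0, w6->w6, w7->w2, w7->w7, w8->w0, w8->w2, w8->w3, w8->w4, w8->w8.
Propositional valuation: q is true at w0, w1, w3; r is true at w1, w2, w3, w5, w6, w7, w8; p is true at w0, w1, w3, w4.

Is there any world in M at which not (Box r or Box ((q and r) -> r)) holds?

No

Let φ = not (Box r or Box ((q and r) -> r)). Evaluate φ at each world:
  w0 (successors {w0}): φ is false.
  w1 (successors {w0, w1, w2, w6}): φ is false.
  w2 (successors {w2, w5}): φ is false.
  w3 (successors {w2, w3, w7}): φ is false.
  w4 (successors {w1, w4, w5, w6}): φ is false.
  w5 (successors {w0, w2, w5}): φ is false.
  w6 (successors {w0, w6}): φ is false.
  w7 (successors {w2, w7}): φ is false.
  w8 (successors {w0, w2, w3, w4, w8}): φ is false.
For instance, at w2:
  At w2: Box r or Box ((q and r) -> r) is true, so not (Box r or Box ((q and r) -> r)) is false.
    At w2: Box r is true, Box ((q and r) -> r) is true, so Box r or Box ((q and r) -> r) is true.
      At w2: Box r requires r at every successor {w2, w5}.
        At w2: r is true.
        At w5: r is true.
      So Box r is true at w2.
      At w2: Box ((q and r) -> r) requires (q and r) -> r at every successor {w2, w5}.
        At w2: (q and r) -> r is true.
        At w5: (q and r) -> r is true.
      So Box ((q and r) -> r) is true at w2.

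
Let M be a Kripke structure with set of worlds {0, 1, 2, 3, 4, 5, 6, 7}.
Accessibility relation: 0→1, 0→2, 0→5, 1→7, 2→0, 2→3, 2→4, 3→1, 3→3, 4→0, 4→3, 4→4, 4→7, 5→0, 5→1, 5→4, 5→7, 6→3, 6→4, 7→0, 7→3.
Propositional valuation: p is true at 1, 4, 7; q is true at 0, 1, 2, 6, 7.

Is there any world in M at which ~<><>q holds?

No

Let φ = ~<><>q. Evaluate φ at each world:
  0 (successors {1, 2, 5}): φ is false.
  1 (successors {7}): φ is false.
  2 (successors {0, 3, 4}): φ is false.
  3 (successors {1, 3}): φ is false.
  4 (successors {0, 3, 4, 7}): φ is false.
  5 (successors {0, 1, 4, 7}): φ is false.
  6 (successors {3, 4}): φ is false.
  7 (successors {0, 3}): φ is false.
For instance, at 3:
  At 3: <><>q is true, so ~<><>q is false.
    At 3: <><>q requires <>q at some successor in {1, 3}.
      <>q holds at 1, so <><>q is true at 3.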